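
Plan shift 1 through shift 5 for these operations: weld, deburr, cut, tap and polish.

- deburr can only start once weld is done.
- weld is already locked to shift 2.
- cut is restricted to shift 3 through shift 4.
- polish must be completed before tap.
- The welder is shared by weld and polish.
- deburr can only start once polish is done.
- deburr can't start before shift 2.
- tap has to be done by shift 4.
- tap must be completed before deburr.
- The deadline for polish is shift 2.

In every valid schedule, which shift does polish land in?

polish's window is shift 1–shift 2.
weld is fixed at shift 2, and polish can't share a shift with weld.
So polish must be shift 1.

shift 1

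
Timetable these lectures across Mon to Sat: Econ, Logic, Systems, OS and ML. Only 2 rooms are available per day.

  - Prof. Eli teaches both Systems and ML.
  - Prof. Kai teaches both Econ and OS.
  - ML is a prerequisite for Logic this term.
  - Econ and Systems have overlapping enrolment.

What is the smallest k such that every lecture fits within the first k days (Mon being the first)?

The precedence chain requires at least 2 distinct days.
With at most 2 per day and 5 lectures, at least 3 days are needed.
3 works (last occupied day: Wed): for example Econ in Mon, Systems in Tue, ML in Mon, OS in Wed, Logic in Tue.

3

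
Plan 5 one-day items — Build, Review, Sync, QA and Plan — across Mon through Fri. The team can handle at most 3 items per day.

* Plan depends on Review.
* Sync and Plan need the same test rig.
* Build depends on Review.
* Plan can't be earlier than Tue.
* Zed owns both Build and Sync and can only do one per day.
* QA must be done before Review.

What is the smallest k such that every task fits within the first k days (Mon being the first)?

The precedence chain requires at least 3 distinct days.
With at most 3 per day and 5 tasks, at least 2 days are needed.
3 works (last occupied day: Wed): for example Review=Tue, Sync=Mon, Build=Wed, Plan=Wed, QA=Mon.

3 days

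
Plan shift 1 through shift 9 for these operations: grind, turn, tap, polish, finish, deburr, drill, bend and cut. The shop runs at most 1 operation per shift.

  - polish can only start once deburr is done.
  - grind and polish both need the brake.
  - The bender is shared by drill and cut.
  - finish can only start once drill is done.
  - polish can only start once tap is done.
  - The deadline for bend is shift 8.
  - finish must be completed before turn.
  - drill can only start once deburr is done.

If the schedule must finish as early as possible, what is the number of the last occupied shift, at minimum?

The precedence chain requires at least 4 distinct shifts.
With at most 1 per shift and 9 operations, at least 9 shifts are needed.
9 works (last occupied shift: shift 9): for example turn -> shift 7; deburr -> shift 2; finish -> shift 6; polish -> shift 4; drill -> shift 5; grind -> shift 8; tap -> shift 3; cut -> shift 9; bend -> shift 1.

9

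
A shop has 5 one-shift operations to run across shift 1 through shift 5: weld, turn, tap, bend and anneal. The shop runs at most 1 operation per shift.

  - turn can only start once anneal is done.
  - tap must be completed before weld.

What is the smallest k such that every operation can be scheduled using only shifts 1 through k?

The precedence chain requires at least 2 distinct shifts.
With at most 1 per shift and 5 operations, at least 5 shifts are needed.
5 works (last occupied shift: shift 5): for example tap in shift 1, bend in shift 5, weld in shift 2, turn in shift 4, anneal in shift 3.

5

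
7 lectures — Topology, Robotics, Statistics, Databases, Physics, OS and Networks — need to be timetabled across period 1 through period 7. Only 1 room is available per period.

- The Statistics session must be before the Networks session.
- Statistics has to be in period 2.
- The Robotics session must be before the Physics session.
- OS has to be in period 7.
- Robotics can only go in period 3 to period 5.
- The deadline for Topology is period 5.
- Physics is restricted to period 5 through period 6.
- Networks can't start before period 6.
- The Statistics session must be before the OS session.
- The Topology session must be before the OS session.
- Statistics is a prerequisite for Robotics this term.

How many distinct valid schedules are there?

Enumerating: OS -> period 7, Robotics -> period 3, Statistics -> period 2, Topology -> period 1, Networks -> period 6, Physics -> period 5, Databases -> period 4 | Physics=period 5, OS=period 7, Topology=period 4, Databases=period 1, Networks=period 6, Robotics=period 3, Statistics=period 2 | Robotics=period 4, Networks=period 6, Physics=period 5, OS=period 7, Statistics=period 2, Databases=period 3, Topology=period 1 | Networks=period 6; Databases=period 1; Topology=period 3; Robotics=period 4; OS=period 7; Statistics=period 2; Physics=period 5.

4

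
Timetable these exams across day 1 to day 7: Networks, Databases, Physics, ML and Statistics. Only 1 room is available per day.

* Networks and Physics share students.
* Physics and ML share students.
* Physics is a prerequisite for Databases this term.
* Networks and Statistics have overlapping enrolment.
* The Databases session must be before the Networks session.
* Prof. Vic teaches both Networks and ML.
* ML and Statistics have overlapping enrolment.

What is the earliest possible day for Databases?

day 2

Precedence pushes Databases to at least day 2; downstream work caps Databases at day 6.
Databases at day 2 is achievable: ML in day 4, Statistics in day 5, Networks in day 3, Databases in day 2, Physics in day 1.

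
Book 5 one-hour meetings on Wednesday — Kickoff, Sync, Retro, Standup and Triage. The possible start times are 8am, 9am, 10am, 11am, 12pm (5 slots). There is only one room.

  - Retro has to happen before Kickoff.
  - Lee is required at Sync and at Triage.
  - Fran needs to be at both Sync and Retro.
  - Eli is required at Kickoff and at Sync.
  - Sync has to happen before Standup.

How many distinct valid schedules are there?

30

Splitting on Kickoff: it can be 9am (3), 10am (6), 11am (9), 12pm (12). Listing each branch's schedules as (Sync, Retro, Standup, Triage):
Kickoff=9am: (10am,8am,11am,12pm) (10am,8am,12pm,11am) (11am,8am,12pm,10am) — 3.
Kickoff=10am: (8am,9am,11am,12pm) (8am,9am,12pm,11am) (9am,8am,11am,12pm) (9am,8am,12pm,11am) (11am,8am,12pm,9am) (11am,9am,12pm,8am) — 6.
Kickoff=11am: (8am,9am,10am,12pm) (8am,9am,12pm,10am) (8am,10am,9am,12pm) (8am,10am,12pm,9am) (9am,8am,10am,12pm) (9am,8am,12pm,10am) (9am,10am,12pm,8am) (10am,8am,12pm,9am) (10am,9am,12pm,8am) — 9.
Kickoff=12pm: (8am,9am,10am,11am) (8am,9am,11am,10am) (8am,10am,9am,11am) (8am,10am,11am,9am) (8am,11am,9am,10am) (8am,11am,10am,9am) (9am,8am,10am,11am) (9am,8am,11am,10am) (9am,10am,11am,8am) (9am,11am,10am,8am) (10am,8am,11am,9am) (10am,9am,11am,8am) — 12.
Summing: 3 + 6 + 9 + 12 = 30.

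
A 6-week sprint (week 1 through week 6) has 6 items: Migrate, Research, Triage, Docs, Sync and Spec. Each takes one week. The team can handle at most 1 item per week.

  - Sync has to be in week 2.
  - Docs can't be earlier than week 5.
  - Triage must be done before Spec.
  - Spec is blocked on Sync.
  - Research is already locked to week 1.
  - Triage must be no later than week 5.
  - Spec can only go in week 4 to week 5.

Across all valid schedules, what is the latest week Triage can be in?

Triage's own window allows nothing later than week 5; downstream work caps Triage at week 4.
Triage at week 4 is achievable: Spec in week 5, Research in week 1, Triage in week 4, Migrate in week 3, Sync in week 2, Docs in week 6.

week 4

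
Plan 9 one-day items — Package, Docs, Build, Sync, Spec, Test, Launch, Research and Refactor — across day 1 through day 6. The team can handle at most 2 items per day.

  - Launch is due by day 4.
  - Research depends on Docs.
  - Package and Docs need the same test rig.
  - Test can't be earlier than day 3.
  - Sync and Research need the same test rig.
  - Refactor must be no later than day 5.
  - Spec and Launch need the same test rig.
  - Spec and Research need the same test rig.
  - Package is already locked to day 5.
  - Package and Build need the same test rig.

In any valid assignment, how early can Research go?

day 2

Precedence pushes Research to at least day 2.
Research at day 2 is achievable: Research -> day 2; Refactor -> day 2; Build -> day 3; Package -> day 5; Launch -> day 1; Sync -> day 4; Test -> day 3; Docs -> day 1; Spec -> day 4.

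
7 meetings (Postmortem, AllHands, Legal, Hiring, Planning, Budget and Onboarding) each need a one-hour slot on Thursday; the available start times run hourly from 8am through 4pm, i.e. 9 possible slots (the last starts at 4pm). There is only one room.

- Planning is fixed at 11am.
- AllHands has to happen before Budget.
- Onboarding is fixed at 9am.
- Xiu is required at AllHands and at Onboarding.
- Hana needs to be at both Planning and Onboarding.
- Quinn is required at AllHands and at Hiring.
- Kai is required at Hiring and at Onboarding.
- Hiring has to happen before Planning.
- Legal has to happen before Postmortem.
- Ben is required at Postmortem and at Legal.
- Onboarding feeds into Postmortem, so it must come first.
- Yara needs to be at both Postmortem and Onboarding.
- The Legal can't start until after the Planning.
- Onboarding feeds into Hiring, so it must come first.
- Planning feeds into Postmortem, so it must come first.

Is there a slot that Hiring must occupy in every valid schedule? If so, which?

Onboarding is fixed at 9am and must come before Hiring, so Hiring is at least 10am.
Planning is fixed at 11am and must come after Hiring, so Hiring is at most 10am.
So Hiring must be 10am.

10am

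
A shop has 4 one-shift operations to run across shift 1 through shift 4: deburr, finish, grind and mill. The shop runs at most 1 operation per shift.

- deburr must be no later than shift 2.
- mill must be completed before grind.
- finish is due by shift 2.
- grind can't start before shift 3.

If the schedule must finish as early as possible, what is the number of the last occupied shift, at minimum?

4

The precedence chain requires at least 2 distinct shifts.
With at most 1 per shift and 4 operations, at least 4 shifts are needed.
grind can't be placed before shift 3, so the schedule must run through at least shift 3.
4 works (last occupied shift: shift 4): for example mill -> shift 3, finish -> shift 2, deburr -> shift 1, grind -> shift 4.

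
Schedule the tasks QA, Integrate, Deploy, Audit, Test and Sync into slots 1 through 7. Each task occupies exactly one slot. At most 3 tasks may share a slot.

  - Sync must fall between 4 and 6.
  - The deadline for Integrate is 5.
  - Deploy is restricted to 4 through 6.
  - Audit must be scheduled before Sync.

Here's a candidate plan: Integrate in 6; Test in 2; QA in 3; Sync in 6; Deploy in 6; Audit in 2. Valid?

No — it violates: The deadline for Integrate is 5

Sync must fall between 4 and 6 — holds.
The deadline for Integrate is 5 — violated.
Deploy is restricted to 4 through 6 — holds.
At most 3 tasks may share a slot — holds.
Audit must be scheduled before Sync — holds.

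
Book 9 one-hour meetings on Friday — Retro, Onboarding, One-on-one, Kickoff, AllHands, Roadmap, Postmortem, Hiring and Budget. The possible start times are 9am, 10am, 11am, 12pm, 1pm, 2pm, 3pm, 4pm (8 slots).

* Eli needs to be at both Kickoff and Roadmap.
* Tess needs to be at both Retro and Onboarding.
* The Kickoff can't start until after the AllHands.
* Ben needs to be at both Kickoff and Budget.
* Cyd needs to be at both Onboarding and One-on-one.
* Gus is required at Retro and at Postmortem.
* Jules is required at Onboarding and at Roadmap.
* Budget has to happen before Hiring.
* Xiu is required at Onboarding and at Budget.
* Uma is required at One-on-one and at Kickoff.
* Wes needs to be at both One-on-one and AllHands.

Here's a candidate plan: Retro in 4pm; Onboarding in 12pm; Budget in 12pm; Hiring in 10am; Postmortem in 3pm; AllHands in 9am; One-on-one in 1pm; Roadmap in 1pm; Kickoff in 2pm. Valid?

Ben needs to be at both Kickoff and Budget — holds.
Uma is required at One-on-one and at Kickoff — holds.
Wes needs to be at both One-on-one and AllHands — holds.
Budget has to happen before Hiring — violated.
Xiu is required at Onboarding and at Budget — violated.
Eli needs to be at both Kickoff and Roadmap — holds.
The Kickoff can't start until after the AllHands — holds.
Gus is required at Retro and at Postmortem — holds.
Cyd needs to be at both Onboarding and One-on-one — holds.
Jules is required at Onboarding and at Roadmap — holds.
Tess needs to be at both Retro and Onboarding — holds.

No — it violates: Xiu is required at Onboarding and at Budget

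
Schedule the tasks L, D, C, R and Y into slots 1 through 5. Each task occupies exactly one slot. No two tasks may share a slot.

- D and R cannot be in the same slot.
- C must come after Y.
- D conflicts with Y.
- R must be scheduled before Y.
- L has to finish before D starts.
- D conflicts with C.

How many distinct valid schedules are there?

10

Splitting on L: it can be 1 (4), 2 (3), 3 (2), 4 (1). Listing each branch's schedules as (D, C, R, Y):
L=1: (2,5,3,4) (3,5,2,4) (4,5,2,3) (5,4,2,3) — 4.
L=2: (3,5,1,4) (4,5,1,3) (5,4,1,3) — 3.
L=3: (4,5,1,2) (5,4,1,2) — 2.
L=4: (5,3,1,2) — 1.
Summing: 4 + 3 + 2 + 1 = 10.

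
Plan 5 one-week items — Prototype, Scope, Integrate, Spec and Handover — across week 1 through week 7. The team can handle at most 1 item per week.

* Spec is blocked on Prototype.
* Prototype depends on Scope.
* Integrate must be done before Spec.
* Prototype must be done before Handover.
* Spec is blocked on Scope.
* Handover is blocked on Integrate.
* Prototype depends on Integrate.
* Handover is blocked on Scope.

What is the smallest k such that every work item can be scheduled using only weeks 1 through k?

5 weeks

The precedence chain requires at least 3 distinct weeks.
With at most 1 per week and 5 work items, at least 5 weeks are needed.
5 works (last occupied week: week 5): for example Prototype=week 3; Integrate=week 2; Handover=week 5; Scope=week 1; Spec=week 4.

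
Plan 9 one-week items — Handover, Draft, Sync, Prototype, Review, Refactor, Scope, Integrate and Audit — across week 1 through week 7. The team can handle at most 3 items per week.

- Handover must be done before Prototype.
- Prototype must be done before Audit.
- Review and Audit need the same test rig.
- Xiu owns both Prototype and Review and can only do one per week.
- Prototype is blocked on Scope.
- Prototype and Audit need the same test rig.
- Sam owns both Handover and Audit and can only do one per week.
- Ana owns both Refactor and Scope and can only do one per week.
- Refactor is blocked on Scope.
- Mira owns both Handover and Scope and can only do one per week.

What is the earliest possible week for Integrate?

week 1

Integrate at week 1 is achievable: Audit=week 4, Sync=week 2, Handover=week 2, Integrate=week 1, Prototype=week 3, Review=week 5, Refactor=week 2, Scope=week 1, Draft=week 1.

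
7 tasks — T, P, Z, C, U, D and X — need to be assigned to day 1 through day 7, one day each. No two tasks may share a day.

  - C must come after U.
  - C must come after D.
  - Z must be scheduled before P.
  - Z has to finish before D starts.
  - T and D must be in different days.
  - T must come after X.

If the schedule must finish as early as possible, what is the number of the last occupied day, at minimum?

The precedence chain requires at least 3 distinct days.
With at most 1 per day and 7 tasks, at least 7 days are needed.
7 works (last occupied day: day 7): for example U=day 3, P=day 7, T=day 6, C=day 4, D=day 2, Z=day 1, X=day 5.

7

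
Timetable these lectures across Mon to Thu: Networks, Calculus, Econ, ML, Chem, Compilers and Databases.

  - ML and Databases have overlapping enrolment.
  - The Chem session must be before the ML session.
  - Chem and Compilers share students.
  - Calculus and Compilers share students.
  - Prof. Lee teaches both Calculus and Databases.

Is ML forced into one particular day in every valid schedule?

ML can be Tue (e.g. Calculus -> Mon, ML -> Tue, Chem -> Mon, Compilers -> Tue, Econ -> Mon, Networks -> Mon, Databases -> Wed) or Wed (e.g. Compilers in Tue, Chem in Mon, Econ in Mon, Databases in Tue, ML in Wed, Networks in Mon, Calculus in Mon).

No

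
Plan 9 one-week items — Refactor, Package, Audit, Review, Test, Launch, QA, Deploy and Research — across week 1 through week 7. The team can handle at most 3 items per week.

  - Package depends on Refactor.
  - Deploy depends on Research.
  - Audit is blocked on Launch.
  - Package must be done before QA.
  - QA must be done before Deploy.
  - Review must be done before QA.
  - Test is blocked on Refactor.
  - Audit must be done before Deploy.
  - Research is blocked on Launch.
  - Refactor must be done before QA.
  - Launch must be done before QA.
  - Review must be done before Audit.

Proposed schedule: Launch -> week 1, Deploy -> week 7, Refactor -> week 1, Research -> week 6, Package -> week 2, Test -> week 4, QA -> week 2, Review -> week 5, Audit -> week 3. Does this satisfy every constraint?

Package depends on Refactor — holds.
Deploy depends on Research — holds.
Package must be done before QA — violated.
Audit is blocked on Launch — holds.
Refactor must be done before QA — holds.
Research is blocked on Launch — holds.
Review must be done before Audit — violated.
The team can handle at most 3 items per week — holds.
Review must be done before QA — violated.
Audit must be done before Deploy — holds.
QA must be done before Deploy — holds.
Test is blocked on Refactor — holds.
Launch must be done before QA — holds.

Invalid. Review must be done before QA.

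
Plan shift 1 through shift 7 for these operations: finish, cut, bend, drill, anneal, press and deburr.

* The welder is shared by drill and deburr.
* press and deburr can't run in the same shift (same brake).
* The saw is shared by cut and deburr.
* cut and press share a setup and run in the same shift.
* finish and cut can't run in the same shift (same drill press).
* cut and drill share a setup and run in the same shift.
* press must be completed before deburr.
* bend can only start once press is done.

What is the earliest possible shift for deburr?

Precedence pushes deburr to at least shift 2.
deburr at shift 2 is achievable: deburr in shift 2; finish in shift 2; anneal in shift 1; cut in shift 1; bend in shift 2; drill in shift 1; press in shift 1.

shift 2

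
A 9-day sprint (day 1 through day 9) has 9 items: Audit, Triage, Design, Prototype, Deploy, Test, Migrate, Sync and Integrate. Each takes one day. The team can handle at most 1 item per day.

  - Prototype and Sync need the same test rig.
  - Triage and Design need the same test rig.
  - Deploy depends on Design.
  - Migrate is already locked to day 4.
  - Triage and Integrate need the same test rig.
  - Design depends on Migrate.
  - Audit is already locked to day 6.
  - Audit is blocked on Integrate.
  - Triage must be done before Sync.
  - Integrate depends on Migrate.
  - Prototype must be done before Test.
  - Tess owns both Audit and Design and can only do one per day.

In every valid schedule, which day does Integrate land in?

Migrate is fixed at day 4 and must come before Integrate, so Integrate is at least day 5.
Audit is fixed at day 6 and must come after Integrate, so Integrate is at most day 5.
So Integrate must be day 5.

day 5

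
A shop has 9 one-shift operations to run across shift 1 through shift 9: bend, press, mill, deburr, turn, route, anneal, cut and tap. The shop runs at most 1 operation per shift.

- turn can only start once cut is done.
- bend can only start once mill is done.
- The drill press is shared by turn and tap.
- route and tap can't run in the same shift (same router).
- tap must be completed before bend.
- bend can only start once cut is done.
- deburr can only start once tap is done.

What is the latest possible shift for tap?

shift 7

Downstream work caps tap at shift 8.
tap at shift 7 is achievable: mill -> shift 2, anneal -> shift 6, bend -> shift 8, cut -> shift 1, deburr -> shift 9, press -> shift 4, tap -> shift 7, turn -> shift 3, route -> shift 5.
Nothing later works — the conflict and capacity constraints rule out every shift after shift 7.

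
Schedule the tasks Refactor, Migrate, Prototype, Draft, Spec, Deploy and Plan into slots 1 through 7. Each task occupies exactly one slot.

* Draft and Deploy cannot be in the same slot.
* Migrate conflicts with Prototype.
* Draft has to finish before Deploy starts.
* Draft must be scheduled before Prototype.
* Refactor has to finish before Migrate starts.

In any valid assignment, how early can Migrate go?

Precedence pushes Migrate to at least 2.
Migrate at 2 is achievable: Deploy=2; Draft=1; Prototype=3; Plan=1; Spec=1; Migrate=2; Refactor=1.

2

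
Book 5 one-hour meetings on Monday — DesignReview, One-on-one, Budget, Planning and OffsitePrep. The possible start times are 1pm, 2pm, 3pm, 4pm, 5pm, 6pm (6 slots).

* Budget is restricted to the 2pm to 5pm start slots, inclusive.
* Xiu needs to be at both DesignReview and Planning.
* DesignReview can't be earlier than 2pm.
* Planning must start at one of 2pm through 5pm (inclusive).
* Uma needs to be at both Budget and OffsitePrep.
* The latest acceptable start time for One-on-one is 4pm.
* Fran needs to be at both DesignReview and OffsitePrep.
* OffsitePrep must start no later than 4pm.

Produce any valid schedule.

OffsitePrep in 1pm, One-on-one in 1pm, DesignReview in 3pm, Planning in 2pm, Budget in 2pm

Checking: Budget(2pm) != OffsitePrep(1pm); DesignReview(3pm) != Planning(2pm); DesignReview(3pm) != OffsitePrep(1pm); DesignReview=3pm in [2pm,6pm]; OffsitePrep=1pm in [1pm,4pm]; Planning=2pm in [2pm,5pm]; Budget=2pm in [2pm,5pm]; One-on-one=1pm in [1pm,4pm].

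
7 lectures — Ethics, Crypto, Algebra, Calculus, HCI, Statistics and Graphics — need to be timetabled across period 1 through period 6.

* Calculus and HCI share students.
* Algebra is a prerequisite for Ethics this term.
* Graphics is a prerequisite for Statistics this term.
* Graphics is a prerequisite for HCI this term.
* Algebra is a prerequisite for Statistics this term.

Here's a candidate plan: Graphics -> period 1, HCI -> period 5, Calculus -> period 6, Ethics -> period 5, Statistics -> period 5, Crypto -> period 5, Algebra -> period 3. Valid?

Valid

Graphics is a prerequisite for HCI this term — holds.
Graphics is a prerequisite for Statistics this term — holds.
Algebra is a prerequisite for Ethics this term — holds.
Calculus and HCI share students — holds.
Algebra is a prerequisite for Statistics this term — holds.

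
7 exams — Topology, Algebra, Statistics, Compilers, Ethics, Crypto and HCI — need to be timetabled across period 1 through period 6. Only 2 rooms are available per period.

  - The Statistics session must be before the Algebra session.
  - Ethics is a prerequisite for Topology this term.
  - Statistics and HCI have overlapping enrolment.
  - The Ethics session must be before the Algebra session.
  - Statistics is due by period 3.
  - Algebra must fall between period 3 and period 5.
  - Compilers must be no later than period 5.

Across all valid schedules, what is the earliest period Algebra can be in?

period 3

Algebra is available from period 3; Algebra's own window allows nothing later than period 5.
Algebra at period 3 is achievable: Topology in period 3; Algebra in period 3; Compilers in period 1; HCI in period 4; Crypto in period 2; Ethics in period 2; Statistics in period 1.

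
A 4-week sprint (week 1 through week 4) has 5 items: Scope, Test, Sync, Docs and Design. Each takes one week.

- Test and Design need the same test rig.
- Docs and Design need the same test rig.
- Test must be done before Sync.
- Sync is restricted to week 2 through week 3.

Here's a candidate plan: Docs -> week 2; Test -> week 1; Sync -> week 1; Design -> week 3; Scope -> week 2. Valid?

Test must be done before Sync — violated.
Test and Design need the same test rig — holds.
Sync is restricted to week 2 through week 3 — violated.
Docs and Design need the same test rig — holds.

No. Sync is restricted to week 2 through week 3 is not satisfied.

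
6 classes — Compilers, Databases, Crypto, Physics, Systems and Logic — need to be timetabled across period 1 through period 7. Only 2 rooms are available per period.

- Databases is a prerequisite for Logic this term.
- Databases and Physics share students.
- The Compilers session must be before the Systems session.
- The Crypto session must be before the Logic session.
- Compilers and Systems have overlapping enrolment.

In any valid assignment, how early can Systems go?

period 2

Precedence pushes Systems to at least period 2.
Systems at period 2 is achievable: Compilers -> period 1, Systems -> period 2, Databases -> period 1, Crypto -> period 2, Logic -> period 3, Physics -> period 3.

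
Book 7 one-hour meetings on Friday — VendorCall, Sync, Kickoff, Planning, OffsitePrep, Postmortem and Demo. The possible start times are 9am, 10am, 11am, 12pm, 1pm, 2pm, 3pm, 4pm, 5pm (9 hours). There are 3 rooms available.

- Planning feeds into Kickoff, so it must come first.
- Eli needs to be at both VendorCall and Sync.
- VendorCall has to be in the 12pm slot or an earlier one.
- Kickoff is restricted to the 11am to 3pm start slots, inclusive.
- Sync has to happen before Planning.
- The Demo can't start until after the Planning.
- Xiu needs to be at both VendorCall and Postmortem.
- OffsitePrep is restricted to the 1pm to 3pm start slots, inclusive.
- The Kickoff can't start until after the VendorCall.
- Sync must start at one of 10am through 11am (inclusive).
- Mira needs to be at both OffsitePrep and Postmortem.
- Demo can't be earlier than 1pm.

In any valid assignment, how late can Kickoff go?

3pm

Kickoff is available from 11am; precedence pushes Kickoff to at least 12pm; Kickoff's own window allows nothing later than 3pm.
Kickoff at 3pm is achievable: Demo -> 1pm; Kickoff -> 3pm; Postmortem -> 10am; Sync -> 10am; OffsitePrep -> 1pm; VendorCall -> 9am; Planning -> 11am.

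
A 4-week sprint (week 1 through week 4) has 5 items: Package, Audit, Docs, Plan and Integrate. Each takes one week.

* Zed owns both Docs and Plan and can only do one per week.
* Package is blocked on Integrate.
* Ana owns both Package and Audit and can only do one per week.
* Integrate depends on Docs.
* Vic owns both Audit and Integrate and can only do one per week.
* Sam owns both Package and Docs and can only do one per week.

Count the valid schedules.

24

Splitting on Package: it can be week 3 (6), week 4 (18). Listing each branch's schedules as (Audit, Docs, Plan, Integrate) by week number:
Package=week 3: (1,1,2,2) (1,1,3,2) (1,1,4,2) (4,1,2,2) (4,1,3,2) (4,1,4,2) — 6.
Package=week 4: (1,1,2,2) (1,1,2,3) (1,1,3,2) (1,1,3,3) (1,1,4,2) (1,1,4,3) (1,2,1,3) (1,2,3,3) (1,2,4,3) (2,1,2,3) (2,1,3,3) (2,1,4,3) (2,2,1,3) (2,2,3,3) (2,2,4,3) (3,1,2,2) (3,1,3,2) (3,1,4,2) — 18.
Summing: 6 + 18 = 24.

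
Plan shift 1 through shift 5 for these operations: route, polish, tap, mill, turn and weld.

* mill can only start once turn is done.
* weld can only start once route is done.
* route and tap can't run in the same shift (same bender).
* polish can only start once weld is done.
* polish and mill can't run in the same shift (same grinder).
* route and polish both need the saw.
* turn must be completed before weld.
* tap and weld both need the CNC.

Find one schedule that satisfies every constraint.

weld=shift 2; route=shift 1; mill=shift 2; tap=shift 3; polish=shift 3; turn=shift 1

Checking: turn(shift 1) before weld(shift 2); turn(shift 1) before mill(shift 2); route(shift 1) before weld(shift 2); weld(shift 2) before polish(shift 3); route(shift 1) != polish(shift 3); polish(shift 3) != mill(shift 2); tap(shift 3) != weld(shift 2); route(shift 1) != tap(shift 3).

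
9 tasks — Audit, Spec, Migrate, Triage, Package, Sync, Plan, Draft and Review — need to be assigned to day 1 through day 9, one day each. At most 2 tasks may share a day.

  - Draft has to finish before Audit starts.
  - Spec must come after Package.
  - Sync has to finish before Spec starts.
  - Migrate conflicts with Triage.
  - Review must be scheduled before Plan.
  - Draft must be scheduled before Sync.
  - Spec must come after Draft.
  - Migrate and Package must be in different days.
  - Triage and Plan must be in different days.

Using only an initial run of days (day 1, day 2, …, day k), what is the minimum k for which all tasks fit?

The precedence chain requires at least 3 distinct days.
With at most 2 per day and 9 tasks, at least 5 days are needed.
5 works (last occupied day: day 5): for example Migrate in day 4, Audit in day 2, Package in day 1, Spec in day 3, Review in day 3, Plan in day 4, Triage in day 5, Draft in day 1, Sync in day 2.

5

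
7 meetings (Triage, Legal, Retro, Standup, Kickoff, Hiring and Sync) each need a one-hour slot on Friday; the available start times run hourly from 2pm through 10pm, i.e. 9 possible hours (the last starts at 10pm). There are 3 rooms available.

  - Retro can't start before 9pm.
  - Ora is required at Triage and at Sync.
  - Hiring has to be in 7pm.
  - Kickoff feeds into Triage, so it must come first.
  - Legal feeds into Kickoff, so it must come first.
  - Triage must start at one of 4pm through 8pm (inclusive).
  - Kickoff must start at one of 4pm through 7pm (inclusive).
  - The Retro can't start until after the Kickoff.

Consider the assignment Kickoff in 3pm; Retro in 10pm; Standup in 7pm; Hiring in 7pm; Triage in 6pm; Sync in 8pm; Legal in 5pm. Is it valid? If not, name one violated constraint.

Invalid. Legal feeds into Kickoff, so it must come first.

There are 3 rooms available — holds.
Kickoff must start at one of 4pm through 7pm (inclusive) — violated.
Legal feeds into Kickoff, so it must come first — violated.
The Retro can't start until after the Kickoff — holds.
Ora is required at Triage and at Sync — holds.
Retro can't start before 9pm — holds.
Triage must start at one of 4pm through 8pm (inclusive) — holds.
Kickoff feeds into Triage, so it must come first — holds.
Hiring has to be in 7pm — holds.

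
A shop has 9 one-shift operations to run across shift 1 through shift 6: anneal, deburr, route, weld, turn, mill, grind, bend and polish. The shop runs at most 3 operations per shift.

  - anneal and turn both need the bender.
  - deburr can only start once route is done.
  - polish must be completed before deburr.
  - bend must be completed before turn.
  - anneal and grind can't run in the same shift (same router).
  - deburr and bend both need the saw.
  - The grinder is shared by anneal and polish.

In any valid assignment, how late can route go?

shift 5

Downstream work caps route at shift 5.
route at shift 5 is achievable: bend in shift 1; weld in shift 1; mill in shift 2; route in shift 5; anneal in shift 3; deburr in shift 6; turn in shift 2; grind in shift 2; polish in shift 1.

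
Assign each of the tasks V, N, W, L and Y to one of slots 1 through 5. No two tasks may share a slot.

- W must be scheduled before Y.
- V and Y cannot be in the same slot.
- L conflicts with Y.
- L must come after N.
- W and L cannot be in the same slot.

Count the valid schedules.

30

Splitting on V: it can be 1 (6), 2 (6), 3 (6), 4 (6), 5 (6). Listing each branch's schedules as (N, W, L, Y):
V=1: (2,3,4,5) (2,3,5,4) (2,4,3,5) (3,2,4,5) (3,2,5,4) (4,2,5,3) — 6.
V=2: (1,3,4,5) (1,3,5,4) (1,4,3,5) (3,1,4,5) (3,1,5,4) (4,1,5,3) — 6.
V=3: (1,2,4,5) (1,2,5,4) (1,4,2,5) (2,1,4,5) (2,1,5,4) (4,1,5,2) — 6.
V=4: (1,2,3,5) (1,2,5,3) (1,3,2,5) (2,1,3,5) (2,1,5,3) (3,1,5,2) — 6.
V=5: (1,2,3,4) (1,2,4,3) (1,3,2,4) (2,1,3,4) (2,1,4,3) (3,1,4,2) — 6.
Summing: 6 + 6 + 6 + 6 + 6 = 30.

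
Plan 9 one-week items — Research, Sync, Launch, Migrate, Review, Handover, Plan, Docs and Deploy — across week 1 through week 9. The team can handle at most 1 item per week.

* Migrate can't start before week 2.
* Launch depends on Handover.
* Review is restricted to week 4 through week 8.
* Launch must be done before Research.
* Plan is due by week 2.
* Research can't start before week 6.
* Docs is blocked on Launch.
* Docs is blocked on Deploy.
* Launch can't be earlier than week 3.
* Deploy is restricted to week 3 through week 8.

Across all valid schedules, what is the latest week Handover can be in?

Downstream work caps Handover at week 7.
Handover at week 6 is achievable: Review -> week 4, Migrate -> week 2, Research -> week 8, Sync -> week 5, Launch -> week 7, Deploy -> week 3, Handover -> week 6, Docs -> week 9, Plan -> week 1.
Nothing later works — the capacity limit rule out every week after week 6.

week 6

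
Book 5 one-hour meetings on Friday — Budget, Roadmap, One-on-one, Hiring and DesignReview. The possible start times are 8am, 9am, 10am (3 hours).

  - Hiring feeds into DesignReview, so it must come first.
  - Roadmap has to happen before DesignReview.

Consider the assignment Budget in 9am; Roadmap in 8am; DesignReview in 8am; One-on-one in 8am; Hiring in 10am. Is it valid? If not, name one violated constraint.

No. Hiring feeds into DesignReview, so it must come first is not satisfied.

Roadmap has to happen before DesignReview — violated.
Hiring feeds into DesignReview, so it must come first — violated.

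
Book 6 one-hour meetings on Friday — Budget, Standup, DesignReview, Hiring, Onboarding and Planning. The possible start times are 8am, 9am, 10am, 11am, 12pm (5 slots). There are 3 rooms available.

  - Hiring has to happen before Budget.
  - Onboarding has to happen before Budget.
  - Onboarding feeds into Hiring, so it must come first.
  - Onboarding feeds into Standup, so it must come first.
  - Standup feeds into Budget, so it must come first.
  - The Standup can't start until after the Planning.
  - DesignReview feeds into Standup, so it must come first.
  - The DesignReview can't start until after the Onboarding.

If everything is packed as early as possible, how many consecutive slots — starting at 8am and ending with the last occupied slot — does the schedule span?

4

The precedence chain requires at least 4 distinct slots.
With at most 3 per slot and 6 meetings, at least 2 slots are needed.
4 works (last occupied slot: 11am): for example Onboarding in 8am; Budget in 11am; Planning in 8am; Standup in 10am; DesignReview in 9am; Hiring in 9am.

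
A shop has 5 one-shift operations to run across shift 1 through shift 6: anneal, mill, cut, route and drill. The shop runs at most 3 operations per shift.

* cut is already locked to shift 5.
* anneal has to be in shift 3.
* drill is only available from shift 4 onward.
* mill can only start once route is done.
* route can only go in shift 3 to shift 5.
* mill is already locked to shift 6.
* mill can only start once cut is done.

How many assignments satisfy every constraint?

9

Splitting on route: it can be shift 3 (3), shift 4 (3), shift 5 (3). Listing each branch's schedules as (anneal, mill, cut, drill) by shift number:
route=shift 3: (3,6,5,4) (3,6,5,5) (3,6,5,6) — 3.
route=shift 4: (3,6,5,4) (3,6,5,5) (3,6,5,6) — 3.
route=shift 5: (3,6,5,4) (3,6,5,5) (3,6,5,6) — 3.
Summing: 3 + 3 + 3 = 9.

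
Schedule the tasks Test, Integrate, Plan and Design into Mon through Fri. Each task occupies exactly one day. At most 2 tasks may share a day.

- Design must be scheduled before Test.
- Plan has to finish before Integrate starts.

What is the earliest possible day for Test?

Tue

Precedence pushes Test to at least Tue.
Test at Tue is achievable: Test in Tue, Plan in Mon, Integrate in Tue, Design in Mon.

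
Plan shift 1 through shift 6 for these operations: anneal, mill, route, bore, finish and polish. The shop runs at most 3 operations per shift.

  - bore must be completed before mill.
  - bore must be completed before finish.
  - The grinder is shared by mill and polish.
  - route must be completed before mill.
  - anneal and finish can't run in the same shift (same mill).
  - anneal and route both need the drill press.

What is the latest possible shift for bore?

shift 5

Downstream work caps bore at shift 5.
bore at shift 5 is achievable: anneal -> shift 2; bore -> shift 5; mill -> shift 6; finish -> shift 6; route -> shift 1; polish -> shift 1.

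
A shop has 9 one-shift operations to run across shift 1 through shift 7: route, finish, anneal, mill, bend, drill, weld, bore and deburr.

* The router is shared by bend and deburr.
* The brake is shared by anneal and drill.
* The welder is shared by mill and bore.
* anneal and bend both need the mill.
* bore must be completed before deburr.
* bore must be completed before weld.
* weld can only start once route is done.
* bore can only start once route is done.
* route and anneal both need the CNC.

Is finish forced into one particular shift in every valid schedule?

finish can be shift 1 (e.g. anneal in shift 2; finish in shift 1; drill in shift 1; weld in shift 3; bend in shift 1; route in shift 1; mill in shift 1; deburr in shift 3; bore in shift 2) or shift 2 (e.g. deburr -> shift 3, bore -> shift 2, route -> shift 1, drill -> shift 1, mill -> shift 1, bend -> shift 1, anneal -> shift 2, finish -> shift 2, weld -> shift 3).

No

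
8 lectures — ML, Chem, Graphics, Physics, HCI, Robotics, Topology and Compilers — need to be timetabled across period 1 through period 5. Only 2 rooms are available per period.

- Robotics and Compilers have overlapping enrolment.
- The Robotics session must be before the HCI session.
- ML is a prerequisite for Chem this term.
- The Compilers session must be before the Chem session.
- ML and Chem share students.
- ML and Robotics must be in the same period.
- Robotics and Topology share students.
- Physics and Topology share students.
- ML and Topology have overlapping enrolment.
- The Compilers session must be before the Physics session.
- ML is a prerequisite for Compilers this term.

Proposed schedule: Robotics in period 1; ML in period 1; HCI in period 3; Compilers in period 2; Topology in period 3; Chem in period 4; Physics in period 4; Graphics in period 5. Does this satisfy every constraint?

ML is a prerequisite for Chem this term — holds.
ML and Chem share students — holds.
ML and Robotics must be in the same period — holds.
ML is a prerequisite for Compilers this term — holds.
Robotics and Topology share students — holds.
Physics and Topology share students — holds.
The Compilers session must be before the Chem session — holds.
Only 2 rooms are available per period — holds.
ML and Topology have overlapping enrolment — holds.
The Compilers session must be before the Physics session — holds.
Robotics and Compilers have overlapping enrolment — holds.
The Robotics session must be before the HCI session — holds.

Valid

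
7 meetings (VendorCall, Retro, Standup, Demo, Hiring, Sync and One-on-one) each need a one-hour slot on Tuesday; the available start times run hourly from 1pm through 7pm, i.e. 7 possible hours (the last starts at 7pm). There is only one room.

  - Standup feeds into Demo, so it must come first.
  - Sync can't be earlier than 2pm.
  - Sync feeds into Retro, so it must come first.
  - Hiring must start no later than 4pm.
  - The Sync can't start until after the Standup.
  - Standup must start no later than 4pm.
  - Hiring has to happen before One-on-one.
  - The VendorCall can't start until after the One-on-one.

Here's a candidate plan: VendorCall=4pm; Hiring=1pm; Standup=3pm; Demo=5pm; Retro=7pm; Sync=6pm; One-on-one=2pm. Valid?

Sync feeds into Retro, so it must come first — holds.
Hiring has to happen before One-on-one — holds.
The Sync can't start until after the Standup — holds.
Sync can't be earlier than 2pm — holds.
Standup feeds into Demo, so it must come first — holds.
The VendorCall can't start until after the One-on-one — holds.
Standup must start no later than 4pm — holds.
Hiring must start no later than 4pm — holds.
There is only one room — holds.

Yes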